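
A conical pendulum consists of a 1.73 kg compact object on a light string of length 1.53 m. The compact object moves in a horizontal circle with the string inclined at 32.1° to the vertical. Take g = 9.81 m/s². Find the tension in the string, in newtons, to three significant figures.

20.0 N

Vertically the bob has no acceleration, so T cosθ = mg.
T = mg/cosθ = 1.73 × 9.81 / cos 32.1° = 16.97/0.8471 = 20.03 N.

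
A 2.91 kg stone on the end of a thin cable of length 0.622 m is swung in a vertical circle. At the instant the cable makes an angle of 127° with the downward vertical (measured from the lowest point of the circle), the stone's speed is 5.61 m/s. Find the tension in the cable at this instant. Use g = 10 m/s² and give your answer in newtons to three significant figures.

Take the radial direction toward the centre of the circle as positive. The component of the weight along the string toward the centre is −mg cos φ (φ measured from the bottom), so Newton's second law along the string gives T − mg cos φ = m v²/r.
cos 127° = -0.6018, so T = m(v²/r + g cos φ) = 2.91 × ((5.61)²/0.622 + 10.0 × -0.6018) = 2.91 × (50.60 + (-6.018)) = 2.91 × 44.58 = 129.7 N.

130 N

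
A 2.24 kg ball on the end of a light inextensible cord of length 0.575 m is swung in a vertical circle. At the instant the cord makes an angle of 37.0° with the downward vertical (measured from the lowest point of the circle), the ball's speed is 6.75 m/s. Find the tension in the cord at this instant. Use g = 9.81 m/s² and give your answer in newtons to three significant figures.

195 N

Take the radial direction toward the centre of the circle as positive. The component of the weight along the string toward the centre is −mg cos φ (φ measured from the bottom), so Newton's second law along the string gives T − mg cos φ = m v²/r.
cos 37.0° = 0.7986, so T = m(v²/r + g cos φ) = 2.24 × ((6.75)²/0.575 + 9.81 × 0.7986) = 2.24 × (79.24 + (7.835)) = 2.24 × 87.07 = 195.0 N.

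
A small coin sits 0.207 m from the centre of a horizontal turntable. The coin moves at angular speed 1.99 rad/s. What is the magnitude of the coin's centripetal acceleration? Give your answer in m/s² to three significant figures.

v = ωr = 1.99 × 0.207 = 0.4119 m/s.
a_c = v²/r = (0.4119)²/0.207 = 0.1697/0.207 = 0.8197 m/s².

0.820 m/s²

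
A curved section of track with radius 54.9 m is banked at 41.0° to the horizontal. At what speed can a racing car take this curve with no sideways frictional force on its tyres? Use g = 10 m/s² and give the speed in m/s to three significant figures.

On a frictionless banked curve, N sinθ = mv²/r and N cosθ = mg, so tanθ = v²/(rg).
v = √(r g tanθ) = √(54.9 × 10.0 × tan 41.0°) = √(54.9 × 10.0 × 0.8693) = √477.2 = 21.85 m/s.

21.8 m/s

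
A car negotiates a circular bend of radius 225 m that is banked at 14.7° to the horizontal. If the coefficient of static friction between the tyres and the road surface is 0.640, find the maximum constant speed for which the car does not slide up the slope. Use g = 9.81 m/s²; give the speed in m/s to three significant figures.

At the maximum speed, friction acts down the slope at its limiting value f = μN. Radially (horizontal, toward centre): N sinθ + μN cosθ = mv²/r. Vertically: N cosθ − μN sinθ = mg.
Dividing: v² = r g (sinθ + μcosθ)/(cosθ − μsinθ).
sinθ + μcosθ = 0.2538 + 0.640×0.9673 = 0.8728; cosθ − μsinθ = 0.9673 − 0.640×0.2538 = 0.8049.
v² = 225 × 9.81 × 0.8728/0.8049 = 2394 m²/s², so v = 48.92 m/s.

48.9 m/s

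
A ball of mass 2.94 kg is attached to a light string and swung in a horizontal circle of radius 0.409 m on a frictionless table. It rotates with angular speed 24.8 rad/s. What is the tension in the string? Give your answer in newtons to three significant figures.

v = ωr = 24.8 × 0.409 = 10.14 m/s.
The tension is the only horizontal force, so it supplies the full centripetal force: T = m v²/r = 2.94 × (10.14)²/0.409 = 2.94 × 102.9/0.409 = 739.6 N.

740 N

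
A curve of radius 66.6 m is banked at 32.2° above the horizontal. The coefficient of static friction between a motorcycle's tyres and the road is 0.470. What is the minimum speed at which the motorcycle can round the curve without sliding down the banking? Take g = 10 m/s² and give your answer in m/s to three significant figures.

At the minimum speed, friction acts up the slope at its limiting value f = μN. Radially (horizontal, toward centre): N sinθ − μN cosθ = mv²/r. Vertically: N cosθ + μN sinθ = mg.
Dividing: v² = r g (sinθ − μcosθ)/(cosθ + μsinθ).
sinθ − μcosθ = 0.5329 − 0.470×0.8462 = 0.1352; cosθ + μsinθ = 0.8462 + 0.470×0.5329 = 1.097.
v² = 66.6 × 10.0 × 0.1352/1.097 = 82.09 m²/s², so v = 9.060 m/s.

9.06 m/s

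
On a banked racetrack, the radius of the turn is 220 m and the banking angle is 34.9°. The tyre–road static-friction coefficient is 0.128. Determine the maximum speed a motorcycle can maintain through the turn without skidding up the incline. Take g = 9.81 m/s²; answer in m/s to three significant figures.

44.2 m/s

At the maximum speed, friction acts down the slope at its limiting value f = μN. Radially (horizontal, toward centre): N sinθ + μN cosθ = mv²/r. Vertically: N cosθ − μN sinθ = mg.
Dividing: v² = r g (sinθ + μcosθ)/(cosθ − μsinθ).
sinθ + μcosθ = 0.5721 + 0.128×0.8202 = 0.6771; cosθ − μsinθ = 0.8202 − 0.128×0.5721 = 0.7469.
v² = 220 × 9.81 × 0.6771/0.7469 = 1957 m²/s², so v = 44.23 m/s.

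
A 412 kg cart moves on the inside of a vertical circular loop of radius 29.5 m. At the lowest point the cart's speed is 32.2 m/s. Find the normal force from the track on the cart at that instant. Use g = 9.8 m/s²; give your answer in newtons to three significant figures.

At the lowest point, N points up (toward the centre) and the weight mg points down (away from the centre), so the net inward force is N − mg = mv²/r.
N = m(v²/r + g) = 412 × ((32.2)²/29.5 + 9.8) = 412 × (35.15 + 9.8) = 412 × 44.95 = 18520 N.

18500 N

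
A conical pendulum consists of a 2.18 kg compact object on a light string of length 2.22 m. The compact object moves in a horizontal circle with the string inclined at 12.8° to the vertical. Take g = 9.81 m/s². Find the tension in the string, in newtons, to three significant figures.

21.9 N

Vertically the bob has no acceleration, so T cosθ = mg.
T = mg/cosθ = 2.18 × 9.81 / cos 12.8° = 21.39/0.9751 = 21.93 N.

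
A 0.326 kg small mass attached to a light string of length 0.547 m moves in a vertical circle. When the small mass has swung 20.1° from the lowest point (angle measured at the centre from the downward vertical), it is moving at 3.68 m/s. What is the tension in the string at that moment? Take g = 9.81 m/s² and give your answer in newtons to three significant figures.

11.1 N

Take the radial direction toward the centre of the circle as positive. The component of the weight along the string toward the centre is −mg cos φ (φ measured from the bottom), so Newton's second law along the string gives T − mg cos φ = m v²/r.
cos 20.1° = 0.9391, so T = m(v²/r + g cos φ) = 0.326 × ((3.68)²/0.547 + 9.81 × 0.9391) = 0.326 × (24.76 + (9.213)) = 0.326 × 33.97 = 11.07 N.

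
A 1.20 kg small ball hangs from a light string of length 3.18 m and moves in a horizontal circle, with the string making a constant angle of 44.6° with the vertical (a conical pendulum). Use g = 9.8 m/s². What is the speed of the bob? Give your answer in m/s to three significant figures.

The radius of the circle is r = L sinθ = 3.18 × sin 44.6° = 2.233 m.
Horizontally T sinθ = mv²/r and vertically T cosθ = mg, so tanθ = v²/(rg).
v = √(r g tanθ) = √(2.233 × 9.8 × 0.9861) = √21.58 = 4.645 m/s.

4.65 m/s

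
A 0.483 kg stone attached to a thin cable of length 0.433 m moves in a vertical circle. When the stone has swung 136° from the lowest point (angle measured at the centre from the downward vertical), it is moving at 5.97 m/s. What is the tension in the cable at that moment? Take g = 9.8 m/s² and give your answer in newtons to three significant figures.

Take the radial direction toward the centre of the circle as positive. The component of the weight along the string toward the centre is −mg cos φ (φ measured from the bottom), so Newton's second law along the string gives T − mg cos φ = m v²/r.
cos 136° = -0.7193, so T = m(v²/r + g cos φ) = 0.483 × ((5.97)²/0.433 + 9.8 × -0.7193) = 0.483 × (82.31 + (-7.050)) = 0.483 × 75.26 = 36.35 N.

36.4 N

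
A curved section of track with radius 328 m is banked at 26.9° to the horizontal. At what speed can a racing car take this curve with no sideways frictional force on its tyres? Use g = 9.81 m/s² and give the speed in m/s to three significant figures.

On a frictionless banked curve, N sinθ = mv²/r and N cosθ = mg, so tanθ = v²/(rg).
v = √(r g tanθ) = √(328 × 9.81 × tan 26.9°) = √(328 × 9.81 × 0.5073) = √1632 = 40.40 m/s.

40.4 m/s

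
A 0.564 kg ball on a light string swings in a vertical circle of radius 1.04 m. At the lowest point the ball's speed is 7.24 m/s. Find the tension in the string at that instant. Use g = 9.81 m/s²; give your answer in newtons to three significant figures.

At the lowest point, T points up (toward the centre) and the weight mg points down (away from the centre), so the net inward force is T − mg = mv²/r.
T = m(v²/r + g) = 0.564 × ((7.24)²/1.04 + 9.81) = 0.564 × (50.40 + 9.81) = 0.564 × 60.21 = 33.96 N.

34.0 N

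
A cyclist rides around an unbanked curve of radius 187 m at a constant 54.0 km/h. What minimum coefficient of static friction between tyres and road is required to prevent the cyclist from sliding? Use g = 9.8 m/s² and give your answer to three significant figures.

0.123

v = 54.0/3.6 = 15.00 m/s.
Friction provides the centripetal force: μ_s m g = m v²/r, so μ_s = v²/(g r) = (15.00)²/(9.8 × 187) = 225.0/1833 = 0.1228.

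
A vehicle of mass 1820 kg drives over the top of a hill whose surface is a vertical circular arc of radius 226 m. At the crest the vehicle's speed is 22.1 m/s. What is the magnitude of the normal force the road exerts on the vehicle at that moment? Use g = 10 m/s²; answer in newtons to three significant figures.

14300 N

At the crest the centripetal acceleration points downward (toward the centre of the arc), so mg − N = mv²/r.
N = m(g − v²/r) = 1820 × (10.0 − (22.1)²/226) = 1820 × (10.0 − 2.161) = 1820 × 7.839 = 14270 N.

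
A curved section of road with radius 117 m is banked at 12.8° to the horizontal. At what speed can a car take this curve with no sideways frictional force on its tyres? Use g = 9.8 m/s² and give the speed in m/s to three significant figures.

On a frictionless banked curve, N sinθ = mv²/r and N cosθ = mg, so tanθ = v²/(rg).
v = √(r g tanθ) = √(117 × 9.8 × tan 12.8°) = √(117 × 9.8 × 0.2272) = √260.5 = 16.14 m/s.

16.1 m/s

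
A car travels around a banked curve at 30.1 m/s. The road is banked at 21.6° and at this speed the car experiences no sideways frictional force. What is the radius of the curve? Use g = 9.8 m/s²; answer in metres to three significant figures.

234 m

Frictionless banking: tanθ = v²/(rg), so r = v²/(g tanθ).
r = (30.1)²/(9.8 × tan 21.6°) = 906.0/(9.8 × 0.3959) = 906.0/3.880 = 233.5 m.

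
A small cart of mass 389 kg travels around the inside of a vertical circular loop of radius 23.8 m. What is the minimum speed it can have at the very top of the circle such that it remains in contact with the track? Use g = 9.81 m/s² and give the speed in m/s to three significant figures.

15.3 m/s

At the top, both weight mg and N point toward the centre: N + mg = mv²/r.
At minimum speed N → 0, so mg = mv_min²/r ⇒ v_min = √(g r) = √(9.81 × 23.8) = 15.28 m/s.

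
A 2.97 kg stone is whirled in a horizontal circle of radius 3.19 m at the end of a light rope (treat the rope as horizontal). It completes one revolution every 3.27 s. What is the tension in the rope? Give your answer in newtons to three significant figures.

35.0 N

v = 2πr/T = 2π × 3.19/3.27 = 6.129 m/s.
The tension is the only horizontal force, so it supplies the full centripetal force: T = m v²/r = 2.97 × (6.129)²/3.19 = 2.97 × 37.57/3.19 = 34.98 N.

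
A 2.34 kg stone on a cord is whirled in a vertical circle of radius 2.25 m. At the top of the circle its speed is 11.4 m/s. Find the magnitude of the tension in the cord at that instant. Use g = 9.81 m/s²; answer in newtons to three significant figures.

At the top, both T and the weight mg point inward (toward the centre), so T + mg = mv²/r.
T = m(v²/r − g) = 2.34 × ((11.4)²/2.25 − 9.81) = 2.34 × (57.76 − 9.81) = 2.34 × 47.95 = 112.2 N.

112 N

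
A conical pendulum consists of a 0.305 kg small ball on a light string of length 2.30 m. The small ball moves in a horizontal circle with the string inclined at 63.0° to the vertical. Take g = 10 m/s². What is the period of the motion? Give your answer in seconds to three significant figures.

2.03 s

r = L sinθ = 2.049 m. From T sinθ = mω²r and T cosθ = mg: tanθ = ω²r/g, so ω² = g tanθ / r = g/(L cosθ).
ω = √(g/(L cosθ)) = √(10.0/(2.30 × 0.4540)) = √9.577 = 3.095 rad/s.
Period = 2π/ω = 2.030 s.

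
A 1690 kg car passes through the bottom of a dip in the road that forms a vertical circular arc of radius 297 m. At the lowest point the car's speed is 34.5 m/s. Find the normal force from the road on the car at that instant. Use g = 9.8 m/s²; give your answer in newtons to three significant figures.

At the lowest point, N points up (toward the centre) and the weight mg points down (away from the centre), so the net inward force is N − mg = mv²/r.
N = m(v²/r + g) = 1690 × ((34.5)²/297 + 9.8) = 1690 × (4.008 + 9.8) = 1690 × 13.81 = 23330 N.

23300 N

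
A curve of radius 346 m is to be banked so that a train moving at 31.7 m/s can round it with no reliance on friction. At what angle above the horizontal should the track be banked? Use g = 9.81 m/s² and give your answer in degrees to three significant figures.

For a frictionless banked turn: horizontally N sinθ = mv²/r and vertically N cosθ = mg.
Dividing: tanθ = v²/(r g) = (31.7)²/(346 × 9.81) = 1005/3394 = 0.2961.
θ = arctan(0.2961) = 16.49°.

16.5°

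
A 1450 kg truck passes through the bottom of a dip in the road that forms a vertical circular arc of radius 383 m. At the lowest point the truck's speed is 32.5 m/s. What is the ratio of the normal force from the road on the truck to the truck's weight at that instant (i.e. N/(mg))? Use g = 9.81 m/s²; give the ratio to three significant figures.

At the bottom, N − mg = mv²/r, so N = m(v²/r + g) and N/(mg) = v²/(rg) + 1 = (32.5)²/(383 × 9.81) + 1 = 0.2811 + 1 = 1.281.

1.28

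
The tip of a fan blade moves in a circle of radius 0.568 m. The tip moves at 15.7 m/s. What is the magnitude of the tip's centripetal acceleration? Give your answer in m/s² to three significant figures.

434 m/s²

a_c = v²/r = (15.70)²/0.568 = 246.5/0.568 = 434.0 m/s².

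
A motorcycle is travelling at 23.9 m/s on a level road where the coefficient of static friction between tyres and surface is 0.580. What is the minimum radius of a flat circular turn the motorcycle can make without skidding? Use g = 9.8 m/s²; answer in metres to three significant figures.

100 m

At the limit, μ_s m g = m v²/r, so r_min = v²/(μ_s g) = (23.9)²/(0.580 × 9.8) = 571.2/5.684 = 100.5 m.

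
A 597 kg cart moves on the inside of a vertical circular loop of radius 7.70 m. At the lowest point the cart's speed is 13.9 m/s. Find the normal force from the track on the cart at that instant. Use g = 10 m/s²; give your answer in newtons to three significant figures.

At the lowest point, N points up (toward the centre) and the weight mg points down (away from the centre), so the net inward force is N − mg = mv²/r.
N = m(v²/r + g) = 597 × ((13.9)²/7.70 + 10.0) = 597 × (25.09 + 10.0) = 597 × 35.09 = 20950 N.

21000 N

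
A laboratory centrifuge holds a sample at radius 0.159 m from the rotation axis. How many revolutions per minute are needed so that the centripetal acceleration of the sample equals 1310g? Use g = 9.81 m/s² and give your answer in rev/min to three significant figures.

2710 rev/min

Require ω²r = 1310g, so ω = √(1310 × 9.81/0.159) = 284.3 rad/s.
In rev/min: ω × 60/(2π) = 284.3 × 60/(2π) = 2715 rev/min.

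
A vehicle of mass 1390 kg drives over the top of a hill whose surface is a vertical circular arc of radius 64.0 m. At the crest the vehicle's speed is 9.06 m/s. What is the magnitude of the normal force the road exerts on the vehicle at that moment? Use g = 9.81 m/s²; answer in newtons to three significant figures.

At the crest the centripetal acceleration points downward (toward the centre of the arc), so mg − N = mv²/r.
N = m(g − v²/r) = 1390 × (9.81 − (9.06)²/64.0) = 1390 × (9.81 − 1.283) = 1390 × 8.527 = 11850 N.

11900 N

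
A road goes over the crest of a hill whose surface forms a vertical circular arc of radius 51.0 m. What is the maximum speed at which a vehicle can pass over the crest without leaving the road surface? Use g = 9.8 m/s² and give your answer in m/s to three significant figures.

22.4 m/s

At the crest the centre of the circle is below the vehicle, so the net downward (centripetal) force is mg − N = mv²/r.
The vehicle leaves the road when N → 0, giving v_max = √(g r) = √(9.8 × 51.0) = 22.36 m/s.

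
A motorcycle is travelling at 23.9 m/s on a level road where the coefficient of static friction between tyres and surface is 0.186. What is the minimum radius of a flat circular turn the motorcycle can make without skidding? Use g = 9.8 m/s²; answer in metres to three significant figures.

313 m

At the limit, μ_s m g = m v²/r, so r_min = v²/(μ_s g) = (23.9)²/(0.186 × 9.8) = 571.2/1.823 = 313.4 m.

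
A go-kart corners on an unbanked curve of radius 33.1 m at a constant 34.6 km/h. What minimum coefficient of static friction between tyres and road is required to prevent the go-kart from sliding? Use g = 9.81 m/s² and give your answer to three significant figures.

0.284

v = 34.6/3.6 = 9.611 m/s.
Friction provides the centripetal force: μ_s m g = m v²/r, so μ_s = v²/(g r) = (9.611)²/(9.81 × 33.1) = 92.37/324.7 = 0.2845.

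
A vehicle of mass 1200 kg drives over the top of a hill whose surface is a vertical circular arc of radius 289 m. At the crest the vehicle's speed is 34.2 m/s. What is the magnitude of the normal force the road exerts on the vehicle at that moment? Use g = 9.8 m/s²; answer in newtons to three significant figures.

6900 N

At the crest the centripetal acceleration points downward (toward the centre of the arc), so mg − N = mv²/r.
N = m(g − v²/r) = 1200 × (9.8 − (34.2)²/289) = 1200 × (9.8 − 4.047) = 1200 × 5.753 = 6903 N.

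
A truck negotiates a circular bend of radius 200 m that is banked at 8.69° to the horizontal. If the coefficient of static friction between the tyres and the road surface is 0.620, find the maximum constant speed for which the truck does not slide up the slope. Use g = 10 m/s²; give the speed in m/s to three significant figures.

41.3 m/s

At the maximum speed, friction acts down the slope at its limiting value f = μN. Radially (horizontal, toward centre): N sinθ + μN cosθ = mv²/r. Vertically: N cosθ − μN sinθ = mg.
Dividing: v² = r g (sinθ + μcosθ)/(cosθ − μsinθ).
sinθ + μcosθ = 0.1511 + 0.620×0.9885 = 0.7640; cosθ − μsinθ = 0.9885 − 0.620×0.1511 = 0.8948.
v² = 200 × 10.0 × 0.7640/0.8948 = 1707 m²/s², so v = 41.32 m/s.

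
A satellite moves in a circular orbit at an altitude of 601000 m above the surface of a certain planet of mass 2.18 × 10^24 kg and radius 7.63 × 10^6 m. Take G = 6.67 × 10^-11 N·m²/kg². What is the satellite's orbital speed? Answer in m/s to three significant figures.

4200 m/s

Orbital radius r = R + h = 7.63 × 10^6 + 601000 = 8.231 × 10^6 m.
Gravity supplies the centripetal force: G M m / r² = m v² / r, so v = √(GM/r).
v = √(6.67 × 10^-11 × 2.18 × 10^24 / 8.231 × 10^6) = √(1.767 × 10^7) = 4203 m/s.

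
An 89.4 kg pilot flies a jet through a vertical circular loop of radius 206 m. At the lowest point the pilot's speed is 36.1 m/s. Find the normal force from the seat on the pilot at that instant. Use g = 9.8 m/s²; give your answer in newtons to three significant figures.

1440 N

At the lowest point, N points up (toward the centre) and the weight mg points down (away from the centre), so the net inward force is N − mg = mv²/r.
N = m(v²/r + g) = 89.4 × ((36.1)²/206 + 9.8) = 89.4 × (6.326 + 9.8) = 89.4 × 16.13 = 1442 N.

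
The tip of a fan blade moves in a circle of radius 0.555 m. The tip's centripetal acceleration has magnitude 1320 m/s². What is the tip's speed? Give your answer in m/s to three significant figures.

a_c = v²/r ⇒ v = √(a_c · r) = √(1320 × 0.555) = √732.6 = 27.07 m/s.

27.1 m/s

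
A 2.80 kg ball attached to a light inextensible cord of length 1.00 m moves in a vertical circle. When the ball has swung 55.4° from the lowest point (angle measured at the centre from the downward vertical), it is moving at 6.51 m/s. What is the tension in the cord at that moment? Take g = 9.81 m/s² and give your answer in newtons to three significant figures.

Take the radial direction toward the centre of the circle as positive. The component of the weight along the string toward the centre is −mg cos φ (φ measured from the bottom), so Newton's second law along the string gives T − mg cos φ = m v²/r.
cos 55.4° = 0.5678, so T = m(v²/r + g cos φ) = 2.80 × ((6.51)²/1.00 + 9.81 × 0.5678) = 2.80 × (42.38 + (5.571)) = 2.80 × 47.95 = 134.3 N.

134 N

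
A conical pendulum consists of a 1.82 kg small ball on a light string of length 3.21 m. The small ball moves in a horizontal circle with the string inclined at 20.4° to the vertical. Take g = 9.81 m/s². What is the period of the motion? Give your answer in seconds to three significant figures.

3.48 s

r = L sinθ = 1.119 m. From T sinθ = mω²r and T cosθ = mg: tanθ = ω²r/g, so ω² = g tanθ / r = g/(L cosθ).
ω = √(g/(L cosθ)) = √(9.81/(3.21 × 0.9373)) = √3.261 = 1.806 rad/s.
Period = 2π/ω = 3.480 s.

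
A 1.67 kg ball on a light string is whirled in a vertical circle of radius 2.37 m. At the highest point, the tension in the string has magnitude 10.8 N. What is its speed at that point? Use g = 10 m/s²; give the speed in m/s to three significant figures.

6.25 m/s

At the top, T + mg = mv²/r, so v = √(r(T/m + g)) = √(2.37 × (10.8/1.67 + 10.0)) = √(2.37 × 16.47) = √39.03 = 6.247 m/s.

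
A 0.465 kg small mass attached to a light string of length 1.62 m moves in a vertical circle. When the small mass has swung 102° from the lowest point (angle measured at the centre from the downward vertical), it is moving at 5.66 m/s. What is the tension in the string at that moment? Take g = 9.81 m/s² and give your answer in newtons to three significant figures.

8.25 N

Take the radial direction toward the centre of the circle as positive. The component of the weight along the string toward the centre is −mg cos φ (φ measured from the bottom), so Newton's second law along the string gives T − mg cos φ = m v²/r.
cos 102° = -0.2079, so T = m(v²/r + g cos φ) = 0.465 × ((5.66)²/1.62 + 9.81 × -0.2079) = 0.465 × (19.78 + (-2.040)) = 0.465 × 17.74 = 8.247 N.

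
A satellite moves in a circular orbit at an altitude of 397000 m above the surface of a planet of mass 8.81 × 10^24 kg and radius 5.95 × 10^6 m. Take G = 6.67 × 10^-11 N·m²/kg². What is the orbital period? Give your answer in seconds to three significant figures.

r = R + h = 5.95 × 10^6 + 397000 = 6.347 × 10^6 m. Gravity provides the centripetal force: G M m / r² = m v² / r ⇒ v = √(GM/r) = 9622 m/s.
T = 2πr/v = 2π × 6.347 × 10^6 / 9622 = 4145 s.

4140 s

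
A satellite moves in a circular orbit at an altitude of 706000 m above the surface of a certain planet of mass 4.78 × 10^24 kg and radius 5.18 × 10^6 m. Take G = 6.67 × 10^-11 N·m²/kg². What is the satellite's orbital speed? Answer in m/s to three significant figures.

Orbital radius r = R + h = 5.18 × 10^6 + 706000 = 5.886 × 10^6 m.
Gravity supplies the centripetal force: G M m / r² = m v² / r, so v = √(GM/r).
v = √(6.67 × 10^-11 × 4.78 × 10^24 / 5.886 × 10^6) = √(5.417 × 10^7) = 7360 m/s.

7360 m/s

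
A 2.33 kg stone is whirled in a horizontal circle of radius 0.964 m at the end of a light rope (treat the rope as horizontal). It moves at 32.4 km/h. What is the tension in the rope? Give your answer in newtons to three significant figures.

196 N

v = 32.4 km/h = 32.4/3.6 = 9.000 m/s.
The tension is the only horizontal force, so it supplies the full centripetal force: T = m v²/r = 2.33 × (9.000)²/0.964 = 2.33 × 81.00/0.964 = 195.8 N.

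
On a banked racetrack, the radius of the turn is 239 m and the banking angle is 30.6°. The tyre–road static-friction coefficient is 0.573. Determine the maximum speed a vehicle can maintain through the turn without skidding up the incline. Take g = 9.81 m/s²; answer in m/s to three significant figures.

At the maximum speed, friction acts down the slope at its limiting value f = μN. Radially (horizontal, toward centre): N sinθ + μN cosθ = mv²/r. Vertically: N cosθ − μN sinθ = mg.
Dividing: v² = r g (sinθ + μcosθ)/(cosθ − μsinθ).
sinθ + μcosθ = 0.5090 + 0.573×0.8607 = 1.002; cosθ − μsinθ = 0.8607 − 0.573×0.5090 = 0.5691.
v² = 239 × 9.81 × 1.002/0.5691 = 4129 m²/s², so v = 64.26 m/s.

64.3 m/s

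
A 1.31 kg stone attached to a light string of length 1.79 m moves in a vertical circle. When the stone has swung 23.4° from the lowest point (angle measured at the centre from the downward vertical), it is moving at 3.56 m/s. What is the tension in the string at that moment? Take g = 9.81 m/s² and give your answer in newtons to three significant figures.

21.1 N

Take the radial direction toward the centre of the circle as positive. The component of the weight along the string toward the centre is −mg cos φ (φ measured from the bottom), so Newton's second law along the string gives T − mg cos φ = m v²/r.
cos 23.4° = 0.9178, so T = m(v²/r + g cos φ) = 1.31 × ((3.56)²/1.79 + 9.81 × 0.9178) = 1.31 × (7.080 + (9.003)) = 1.31 × 16.08 = 21.07 N.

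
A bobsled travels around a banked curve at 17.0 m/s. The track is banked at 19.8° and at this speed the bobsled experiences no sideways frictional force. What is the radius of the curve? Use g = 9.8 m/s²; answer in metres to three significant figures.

Frictionless banking: tanθ = v²/(rg), so r = v²/(g tanθ).
r = (17.0)²/(9.8 × tan 19.8°) = 289.0/(9.8 × 0.3600) = 289.0/3.528 = 81.91 m.

81.9 m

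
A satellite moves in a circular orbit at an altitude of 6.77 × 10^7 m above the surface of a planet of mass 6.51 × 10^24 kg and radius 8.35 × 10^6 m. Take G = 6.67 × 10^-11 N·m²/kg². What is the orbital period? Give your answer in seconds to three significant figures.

r = R + h = 8.35 × 10^6 + 6.77 × 10^7 = 7.605 × 10^7 m. Gravity provides the centripetal force: G M m / r² = m v² / r ⇒ v = √(GM/r) = 2389 m/s.
T = 2πr/v = 2π × 7.605 × 10^7 / 2389 = 200000 s.

200000 s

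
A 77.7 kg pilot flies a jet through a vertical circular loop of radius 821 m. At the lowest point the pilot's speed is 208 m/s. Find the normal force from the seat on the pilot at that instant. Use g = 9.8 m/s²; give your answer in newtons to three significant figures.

At the lowest point, N points up (toward the centre) and the weight mg points down (away from the centre), so the net inward force is N − mg = mv²/r.
N = m(v²/r + g) = 77.7 × ((208)²/821 + 9.8) = 77.7 × (52.70 + 9.8) = 77.7 × 62.50 = 4856 N.

4860 N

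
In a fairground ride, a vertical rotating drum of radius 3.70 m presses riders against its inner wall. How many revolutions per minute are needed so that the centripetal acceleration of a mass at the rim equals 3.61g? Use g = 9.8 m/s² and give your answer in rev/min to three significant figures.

29.5 rev/min

Require ω²r = 3.61g, so ω = √(3.61 × 9.8/3.70) = 3.092 rad/s.
In rev/min: ω × 60/(2π) = 3.092 × 60/(2π) = 29.53 rev/min.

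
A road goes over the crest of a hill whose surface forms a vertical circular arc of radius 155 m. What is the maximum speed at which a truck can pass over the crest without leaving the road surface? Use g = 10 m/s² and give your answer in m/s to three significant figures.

39.4 m/s

At the crest the centre of the circle is below the truck, so the net downward (centripetal) force is mg − N = mv²/r.
The truck leaves the road when N → 0, giving v_max = √(g r) = √(10.0 × 155) = 39.37 m/s.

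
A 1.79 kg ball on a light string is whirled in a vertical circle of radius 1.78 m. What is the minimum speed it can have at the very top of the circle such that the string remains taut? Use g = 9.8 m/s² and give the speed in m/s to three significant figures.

At the highest point the centre is directly below, so both the weight and T act inward: T + mg = mv²/r.
At minimum speed T → 0, so mg = mv_min²/r ⇒ v_min = √(g r) = √(9.8 × 1.78) = 4.177 m/s.

4.18 m/s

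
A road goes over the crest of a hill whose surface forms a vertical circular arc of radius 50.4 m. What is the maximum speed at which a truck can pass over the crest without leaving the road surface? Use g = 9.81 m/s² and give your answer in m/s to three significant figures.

22.2 m/s

At the crest the centre of the circle is below the truck, so the net downward (centripetal) force is mg − N = mv²/r.
The truck leaves the road when N → 0, giving v_max = √(g r) = √(9.81 × 50.4) = 22.24 m/s.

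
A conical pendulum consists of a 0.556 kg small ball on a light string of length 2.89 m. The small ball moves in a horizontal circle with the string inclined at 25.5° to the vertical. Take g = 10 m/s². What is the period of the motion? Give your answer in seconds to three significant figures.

3.21 s

r = L sinθ = 1.244 m. From T sinθ = mω²r and T cosθ = mg: tanθ = ω²r/g, so ω² = g tanθ / r = g/(L cosθ).
ω = √(g/(L cosθ)) = √(10.0/(2.89 × 0.9026)) = √3.834 = 1.958 rad/s.
Period = 2π/ω = 3.209 s.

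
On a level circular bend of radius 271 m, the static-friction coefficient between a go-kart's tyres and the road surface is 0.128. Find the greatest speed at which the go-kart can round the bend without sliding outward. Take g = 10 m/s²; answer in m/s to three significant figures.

Friction provides the centripetal force on a flat curve. At maximum speed it is at its limiting value: μ_s m g = m v²/r.
Mass cancels: v_max = √(μ_s g r) = √(0.128 × 10.0 × 271) = √346.9 = 18.62 m/s.

18.6 m/s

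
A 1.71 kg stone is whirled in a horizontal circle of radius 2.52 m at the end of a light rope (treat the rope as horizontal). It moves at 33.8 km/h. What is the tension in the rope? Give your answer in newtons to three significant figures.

59.8 N

v = 33.8 km/h = 33.8/3.6 = 9.389 m/s.
The tension is the only horizontal force, so it supplies the full centripetal force: T = m v²/r = 1.71 × (9.389)²/2.52 = 1.71 × 88.15/2.52 = 59.82 N.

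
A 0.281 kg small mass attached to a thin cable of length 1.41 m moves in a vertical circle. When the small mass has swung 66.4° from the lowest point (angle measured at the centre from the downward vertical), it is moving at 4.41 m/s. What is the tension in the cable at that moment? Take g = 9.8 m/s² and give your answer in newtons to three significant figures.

4.98 N

Take the radial direction toward the centre of the circle as positive. The component of the weight along the string toward the centre is −mg cos φ (φ measured from the bottom), so Newton's second law along the string gives T − mg cos φ = m v²/r.
cos 66.4° = 0.4003, so T = m(v²/r + g cos φ) = 0.281 × ((4.41)²/1.41 + 9.8 × 0.4003) = 0.281 × (13.79 + (3.923)) = 0.281 × 17.72 = 4.978 N.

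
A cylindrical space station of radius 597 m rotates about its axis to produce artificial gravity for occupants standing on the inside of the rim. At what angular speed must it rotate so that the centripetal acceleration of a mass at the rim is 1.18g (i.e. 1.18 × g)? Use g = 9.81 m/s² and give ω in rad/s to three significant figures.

Centripetal acceleration a_c = ω²r. Setting ω²r = 1.18g:
ω = √(1.18g / r) = √(1.18 × 9.81 / 597) = √0.01939 = 0.1392 rad/s.

0.139 rad/s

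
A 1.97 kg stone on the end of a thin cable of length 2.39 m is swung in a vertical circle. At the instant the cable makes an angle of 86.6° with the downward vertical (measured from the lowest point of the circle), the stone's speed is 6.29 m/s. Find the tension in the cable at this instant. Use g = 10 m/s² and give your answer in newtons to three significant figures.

33.8 N

Take the radial direction toward the centre of the circle as positive. The component of the weight along the string toward the centre is −mg cos φ (φ measured from the bottom), so Newton's second law along the string gives T − mg cos φ = m v²/r.
cos 86.6° = 0.05931, so T = m(v²/r + g cos φ) = 1.97 × ((6.29)²/2.39 + 10.0 × 0.05931) = 1.97 × (16.55 + (0.5931)) = 1.97 × 17.15 = 33.78 N.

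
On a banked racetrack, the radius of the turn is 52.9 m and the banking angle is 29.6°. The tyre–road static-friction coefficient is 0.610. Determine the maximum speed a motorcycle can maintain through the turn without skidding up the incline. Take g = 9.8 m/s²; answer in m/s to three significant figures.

At the maximum speed, friction acts down the slope at its limiting value f = μN. Radially (horizontal, toward centre): N sinθ + μN cosθ = mv²/r. Vertically: N cosθ − μN sinθ = mg.
Dividing: v² = r g (sinθ + μcosθ)/(cosθ − μsinθ).
sinθ + μcosθ = 0.4939 + 0.610×0.8695 = 1.024; cosθ − μsinθ = 0.8695 − 0.610×0.4939 = 0.5682.
v² = 52.9 × 9.8 × 1.024/0.5682 = 934.6 m²/s², so v = 30.57 m/s.

30.6 m/s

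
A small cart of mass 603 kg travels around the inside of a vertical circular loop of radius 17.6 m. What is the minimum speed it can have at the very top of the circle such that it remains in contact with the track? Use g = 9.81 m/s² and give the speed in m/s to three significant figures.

13.1 m/s

At the top, both weight mg and N point toward the centre: N + mg = mv²/r.
At minimum speed N → 0, so mg = mv_min²/r ⇒ v_min = √(g r) = √(9.81 × 17.6) = 13.14 m/s.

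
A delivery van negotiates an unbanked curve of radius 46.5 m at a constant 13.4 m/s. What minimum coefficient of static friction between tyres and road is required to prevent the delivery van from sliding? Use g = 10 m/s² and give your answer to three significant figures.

Friction provides the centripetal force: μ_s m g = m v²/r, so μ_s = v²/(g r) = (13.40)²/(10.0 × 46.5) = 179.6/465.0 = 0.3862.

0.386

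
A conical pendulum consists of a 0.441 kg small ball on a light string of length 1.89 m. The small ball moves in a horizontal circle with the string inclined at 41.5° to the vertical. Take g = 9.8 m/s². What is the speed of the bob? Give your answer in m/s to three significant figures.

The radius of the circle is r = L sinθ = 1.89 × sin 41.5° = 1.252 m.
Horizontally T sinθ = mv²/r and vertically T cosθ = mg, so tanθ = v²/(rg).
v = √(r g tanθ) = √(1.252 × 9.8 × 0.8847) = √10.86 = 3.295 m/s.

3.30 m/s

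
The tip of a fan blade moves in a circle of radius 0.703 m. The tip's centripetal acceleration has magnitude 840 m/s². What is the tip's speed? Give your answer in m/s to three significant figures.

24.3 m/s

a_c = v²/r ⇒ v = √(a_c · r) = √(840 × 0.703) = √590.5 = 24.30 m/s.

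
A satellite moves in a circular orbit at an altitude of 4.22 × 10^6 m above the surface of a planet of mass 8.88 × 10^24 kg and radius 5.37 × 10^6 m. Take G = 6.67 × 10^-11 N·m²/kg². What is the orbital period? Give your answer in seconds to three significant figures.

r = R + h = 5.37 × 10^6 + 4.22 × 10^6 = 9.590 × 10^6 m. Gravity provides the centripetal force: G M m / r² = m v² / r ⇒ v = √(GM/r) = 7859 m/s.
T = 2πr/v = 2π × 9.590 × 10^6 / 7859 = 7667 s.

7670 s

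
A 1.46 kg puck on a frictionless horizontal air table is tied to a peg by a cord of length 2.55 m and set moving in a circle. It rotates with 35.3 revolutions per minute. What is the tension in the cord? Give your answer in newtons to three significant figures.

50.9 N

ω = 35.3 rev/min × 2π/60 = 3.697 rad/s, so v = ωr = 3.697 × 2.55 = 9.426 m/s.
The tension is the only horizontal force, so it supplies the full centripetal force: T = m v²/r = 1.46 × (9.426)²/2.55 = 1.46 × 88.86/2.55 = 50.87 N.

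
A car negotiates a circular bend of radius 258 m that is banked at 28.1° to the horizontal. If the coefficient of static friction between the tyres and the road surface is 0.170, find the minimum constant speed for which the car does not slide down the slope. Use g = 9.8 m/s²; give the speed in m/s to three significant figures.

29.0 m/s

At the minimum speed, friction acts up the slope at its limiting value f = μN. Radially (horizontal, toward centre): N sinθ − μN cosθ = mv²/r. Vertically: N cosθ + μN sinθ = mg.
Dividing: v² = r g (sinθ − μcosθ)/(cosθ + μsinθ).
sinθ − μcosθ = 0.4710 − 0.170×0.8821 = 0.3211; cosθ + μsinθ = 0.8821 + 0.170×0.4710 = 0.9622.
v² = 258 × 9.8 × 0.3211/0.9622 = 843.6 m²/s², so v = 29.05 m/s.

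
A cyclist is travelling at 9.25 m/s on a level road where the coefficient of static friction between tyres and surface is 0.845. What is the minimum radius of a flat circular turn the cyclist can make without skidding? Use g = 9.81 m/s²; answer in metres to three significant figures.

At the limit, μ_s m g = m v²/r, so r_min = v²/(μ_s g) = (9.25)²/(0.845 × 9.81) = 85.56/8.289 = 10.32 m.

10.3 m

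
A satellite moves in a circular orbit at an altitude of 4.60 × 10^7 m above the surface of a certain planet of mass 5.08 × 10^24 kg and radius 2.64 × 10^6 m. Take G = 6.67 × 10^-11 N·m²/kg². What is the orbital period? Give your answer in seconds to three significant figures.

116000 s

r = R + h = 2.64 × 10^6 + 4.60 × 10^7 = 4.864 × 10^7 m. Gravity provides the centripetal force: G M m / r² = m v² / r ⇒ v = √(GM/r) = 2639 m/s.
T = 2πr/v = 2π × 4.864 × 10^7 / 2639 = 115800 s.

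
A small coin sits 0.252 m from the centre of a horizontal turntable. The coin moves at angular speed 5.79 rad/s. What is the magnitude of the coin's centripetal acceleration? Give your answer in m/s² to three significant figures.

8.45 m/s²

v = ωr = 5.79 × 0.252 = 1.459 m/s.
a_c = v²/r = (1.459)²/0.252 = 2.129/0.252 = 8.448 m/s².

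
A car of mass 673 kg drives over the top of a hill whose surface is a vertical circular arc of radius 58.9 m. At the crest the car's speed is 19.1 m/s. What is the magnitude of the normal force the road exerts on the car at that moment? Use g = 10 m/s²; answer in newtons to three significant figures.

At the crest the centripetal acceleration points downward (toward the centre of the arc), so mg − N = mv²/r.
N = m(g − v²/r) = 673 × (10.0 − (19.1)²/58.9) = 673 × (10.0 − 6.194) = 673 × 3.806 = 2562 N.

2560 N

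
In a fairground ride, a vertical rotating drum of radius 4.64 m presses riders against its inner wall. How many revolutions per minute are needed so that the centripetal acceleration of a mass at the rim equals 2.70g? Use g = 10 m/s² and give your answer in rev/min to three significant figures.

Require ω²r = 2.70g, so ω = √(2.70 × 10.0/4.64) = 2.412 rad/s.
In rev/min: ω × 60/(2π) = 2.412 × 60/(2π) = 23.04 rev/min.

23.0 rev/min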